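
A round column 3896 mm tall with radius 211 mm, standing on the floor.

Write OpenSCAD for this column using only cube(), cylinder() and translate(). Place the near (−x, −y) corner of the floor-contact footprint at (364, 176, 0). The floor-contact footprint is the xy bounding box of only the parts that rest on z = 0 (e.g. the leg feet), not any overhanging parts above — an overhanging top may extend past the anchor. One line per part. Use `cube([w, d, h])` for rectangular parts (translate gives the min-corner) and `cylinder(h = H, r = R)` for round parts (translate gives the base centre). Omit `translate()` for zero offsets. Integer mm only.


translate([575, 387, 0]) cylinder(h = 3896, r = 211);


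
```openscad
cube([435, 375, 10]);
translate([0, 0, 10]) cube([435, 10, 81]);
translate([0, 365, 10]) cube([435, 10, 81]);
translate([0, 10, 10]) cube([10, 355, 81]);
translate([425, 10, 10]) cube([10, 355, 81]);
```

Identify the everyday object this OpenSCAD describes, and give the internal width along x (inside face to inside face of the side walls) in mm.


An open box. The internal width is 415 mm.

A 435×375 base slab with four walls standing on it — an open box. The base is 435 mm wide and the walls are 10 mm thick, so the internal width is 435 − 2 × 10 = 415 mm.


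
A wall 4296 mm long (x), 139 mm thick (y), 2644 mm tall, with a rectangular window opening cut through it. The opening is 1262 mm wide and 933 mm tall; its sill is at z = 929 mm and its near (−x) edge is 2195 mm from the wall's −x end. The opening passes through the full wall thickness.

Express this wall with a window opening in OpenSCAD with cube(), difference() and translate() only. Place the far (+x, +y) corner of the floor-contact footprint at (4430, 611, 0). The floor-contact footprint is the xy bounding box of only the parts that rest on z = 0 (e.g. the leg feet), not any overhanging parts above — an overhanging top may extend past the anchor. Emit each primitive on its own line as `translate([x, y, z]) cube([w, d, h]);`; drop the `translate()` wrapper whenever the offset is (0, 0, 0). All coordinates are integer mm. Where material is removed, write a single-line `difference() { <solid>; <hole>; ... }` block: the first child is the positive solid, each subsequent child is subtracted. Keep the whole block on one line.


difference() { translate([134, 472, 0]) cube([4296, 139, 2644]); translate([2329, 472, 929]) cube([1262, 139, 933]); }


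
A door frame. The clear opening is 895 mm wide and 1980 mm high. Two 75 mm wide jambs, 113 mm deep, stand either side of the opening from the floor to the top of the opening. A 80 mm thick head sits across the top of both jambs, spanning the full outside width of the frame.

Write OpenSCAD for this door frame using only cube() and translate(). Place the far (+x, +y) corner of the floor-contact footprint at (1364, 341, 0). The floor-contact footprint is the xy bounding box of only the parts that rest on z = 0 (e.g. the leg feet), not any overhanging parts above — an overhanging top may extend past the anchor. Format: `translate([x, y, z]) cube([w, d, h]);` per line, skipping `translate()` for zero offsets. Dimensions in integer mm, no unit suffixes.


translate([319, 228, 0]) cube([75, 113, 1980]);
translate([1289, 228, 0]) cube([75, 113, 1980]);
translate([319, 228, 1980]) cube([1045, 113, 80]);


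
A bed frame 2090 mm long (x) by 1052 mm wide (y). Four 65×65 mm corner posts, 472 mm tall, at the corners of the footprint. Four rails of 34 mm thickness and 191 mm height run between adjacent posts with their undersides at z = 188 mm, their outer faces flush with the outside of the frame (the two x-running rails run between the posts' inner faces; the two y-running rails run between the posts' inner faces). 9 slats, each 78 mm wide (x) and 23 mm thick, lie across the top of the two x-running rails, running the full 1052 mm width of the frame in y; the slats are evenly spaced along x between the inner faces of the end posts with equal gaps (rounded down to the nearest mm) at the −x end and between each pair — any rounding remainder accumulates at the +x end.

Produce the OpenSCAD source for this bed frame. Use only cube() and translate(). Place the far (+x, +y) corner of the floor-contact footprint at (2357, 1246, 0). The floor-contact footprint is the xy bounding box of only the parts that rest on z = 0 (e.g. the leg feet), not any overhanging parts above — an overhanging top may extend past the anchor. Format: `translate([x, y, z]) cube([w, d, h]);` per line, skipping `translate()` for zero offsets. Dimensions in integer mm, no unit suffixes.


translate([267, 194, 0]) cube([65, 65, 472]);
translate([267, 1181, 0]) cube([65, 65, 472]);
translate([2292, 194, 0]) cube([65, 65, 472]);
translate([2292, 1181, 0]) cube([65, 65, 472]);
translate([332, 194, 188]) cube([1960, 34, 191]);
translate([332, 1212, 188]) cube([1960, 34, 191]);
translate([267, 259, 188]) cube([34, 922, 191]);
translate([2323, 259, 188]) cube([34, 922, 191]);
translate([457, 194, 379]) cube([78, 1052, 23]);
translate([660, 194, 379]) cube([78, 1052, 23]);
translate([863, 194, 379]) cube([78, 1052, 23]);
translate([1066, 194, 379]) cube([78, 1052, 23]);
translate([1269, 194, 379]) cube([78, 1052, 23]);
translate([1472, 194, 379]) cube([78, 1052, 23]);
translate([1675, 194, 379]) cube([78, 1052, 23]);
translate([1878, 194, 379]) cube([78, 1052, 23]);
translate([2081, 194, 379]) cube([78, 1052, 23]);


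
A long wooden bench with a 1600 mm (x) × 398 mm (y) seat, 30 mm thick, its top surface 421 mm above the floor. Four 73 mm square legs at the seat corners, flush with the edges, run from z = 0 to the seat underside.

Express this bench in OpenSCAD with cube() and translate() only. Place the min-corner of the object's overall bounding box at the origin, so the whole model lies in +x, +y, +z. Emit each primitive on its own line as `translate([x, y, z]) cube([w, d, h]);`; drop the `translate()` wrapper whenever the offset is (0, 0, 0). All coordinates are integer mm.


translate([0, 0, 391]) cube([1600, 398, 30]);
cube([73, 73, 391]);
translate([0, 325, 0]) cube([73, 73, 391]);
translate([1527, 0, 0]) cube([73, 73, 391]);
translate([1527, 325, 0]) cube([73, 73, 391]);


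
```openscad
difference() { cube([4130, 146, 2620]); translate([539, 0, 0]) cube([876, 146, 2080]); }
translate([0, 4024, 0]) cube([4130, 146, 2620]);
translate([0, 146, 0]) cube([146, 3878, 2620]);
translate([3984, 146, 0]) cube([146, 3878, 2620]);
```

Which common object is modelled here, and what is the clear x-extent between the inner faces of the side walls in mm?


A single room. The interior width is 3838 mm.

Four walls enclosing a rectangle with a door in the front wall — a room. Outside width 4130 minus two 146 mm walls gives 3838 mm.


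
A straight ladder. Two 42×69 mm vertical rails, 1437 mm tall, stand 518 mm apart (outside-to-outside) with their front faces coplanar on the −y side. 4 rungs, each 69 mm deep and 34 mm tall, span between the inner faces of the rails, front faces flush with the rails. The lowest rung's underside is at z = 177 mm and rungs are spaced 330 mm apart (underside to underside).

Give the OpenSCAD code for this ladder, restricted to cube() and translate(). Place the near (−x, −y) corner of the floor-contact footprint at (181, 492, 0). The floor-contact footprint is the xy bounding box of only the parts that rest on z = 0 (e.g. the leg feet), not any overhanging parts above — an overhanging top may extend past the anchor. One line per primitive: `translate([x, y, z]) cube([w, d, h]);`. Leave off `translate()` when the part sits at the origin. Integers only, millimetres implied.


// rung span = 518 - 2*42 = 434
// rung[k] z = 177 + k*330
translate([181, 492, 0]) cube([42, 69, 1437]);
translate([657, 492, 0]) cube([42, 69, 1437]);
translate([223, 492, 177]) cube([434, 69, 34]);
translate([223, 492, 507]) cube([434, 69, 34]);
translate([223, 492, 837]) cube([434, 69, 34]);
translate([223, 492, 1167]) cube([434, 69, 34]);


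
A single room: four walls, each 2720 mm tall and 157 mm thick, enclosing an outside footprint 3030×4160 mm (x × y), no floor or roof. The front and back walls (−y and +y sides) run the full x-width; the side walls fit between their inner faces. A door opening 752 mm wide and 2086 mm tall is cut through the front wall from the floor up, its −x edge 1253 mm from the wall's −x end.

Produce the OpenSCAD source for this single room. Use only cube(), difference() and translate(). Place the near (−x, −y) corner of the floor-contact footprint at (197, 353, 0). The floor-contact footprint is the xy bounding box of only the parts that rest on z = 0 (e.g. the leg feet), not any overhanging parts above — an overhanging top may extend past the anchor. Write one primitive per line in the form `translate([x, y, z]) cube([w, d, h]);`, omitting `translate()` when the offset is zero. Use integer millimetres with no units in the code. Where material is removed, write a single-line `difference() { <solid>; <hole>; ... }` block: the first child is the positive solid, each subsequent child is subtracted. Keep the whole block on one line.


difference() { translate([197, 353, 0]) cube([3030, 157, 2720]); translate([1450, 353, 0]) cube([752, 157, 2086]); }
translate([197, 4356, 0]) cube([3030, 157, 2720]);
translate([197, 510, 0]) cube([157, 3846, 2720]);
translate([3070, 510, 0]) cube([157, 3846, 2720]);


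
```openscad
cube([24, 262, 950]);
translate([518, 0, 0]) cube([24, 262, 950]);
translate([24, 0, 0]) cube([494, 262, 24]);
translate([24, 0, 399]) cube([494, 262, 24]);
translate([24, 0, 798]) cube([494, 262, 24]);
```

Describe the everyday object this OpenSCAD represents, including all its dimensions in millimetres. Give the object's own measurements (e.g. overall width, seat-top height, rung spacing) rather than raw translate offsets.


An open bookshelf. Two side panels, each 24 mm thick, 262 mm deep and 950 mm tall, stand 542 mm apart (outside-to-outside). Between them sit 3 shelves, each 24 mm thick and 262 mm deep, spanning the full gap between the sides. The bottom shelf rests on the floor (its underside at z = 0) and the clear gap between one shelf's top and the next shelf's underside is 375 mm.


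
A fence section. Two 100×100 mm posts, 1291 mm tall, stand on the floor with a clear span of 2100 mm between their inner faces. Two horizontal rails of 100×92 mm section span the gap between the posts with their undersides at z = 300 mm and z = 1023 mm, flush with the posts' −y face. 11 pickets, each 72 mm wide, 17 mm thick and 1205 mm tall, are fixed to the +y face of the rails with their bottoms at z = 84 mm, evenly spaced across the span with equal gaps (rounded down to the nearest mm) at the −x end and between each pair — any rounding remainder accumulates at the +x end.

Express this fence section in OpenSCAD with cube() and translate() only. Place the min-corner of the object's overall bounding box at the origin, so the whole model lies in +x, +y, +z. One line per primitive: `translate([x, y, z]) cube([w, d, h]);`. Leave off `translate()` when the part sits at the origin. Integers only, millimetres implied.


cube([100, 100, 1291]);
translate([2200, 0, 0]) cube([100, 100, 1291]);
translate([100, 0, 300]) cube([2100, 100, 92]);
translate([100, 0, 1023]) cube([2100, 100, 92]);
translate([209, 100, 84]) cube([72, 17, 1205]);
translate([390, 100, 84]) cube([72, 17, 1205]);
translate([571, 100, 84]) cube([72, 17, 1205]);
translate([752, 100, 84]) cube([72, 17, 1205]);
translate([933, 100, 84]) cube([72, 17, 1205]);
translate([1114, 100, 84]) cube([72, 17, 1205]);
translate([1295, 100, 84]) cube([72, 17, 1205]);
translate([1476, 100, 84]) cube([72, 17, 1205]);
translate([1657, 100, 84]) cube([72, 17, 1205]);
translate([1838, 100, 84]) cube([72, 17, 1205]);
translate([2019, 100, 84]) cube([72, 17, 1205]);


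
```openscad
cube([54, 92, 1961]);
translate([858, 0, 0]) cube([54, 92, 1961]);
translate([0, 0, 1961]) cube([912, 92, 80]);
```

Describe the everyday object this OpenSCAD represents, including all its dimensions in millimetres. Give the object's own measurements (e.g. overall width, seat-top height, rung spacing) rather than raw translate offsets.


A door frame. The clear opening is 804 mm wide and 1961 mm high. Two 54 mm wide jambs, 92 mm deep, stand either side of the opening from the floor to the top of the opening. A 80 mm thick head sits across the top of both jambs, spanning the full outside width of the frame.


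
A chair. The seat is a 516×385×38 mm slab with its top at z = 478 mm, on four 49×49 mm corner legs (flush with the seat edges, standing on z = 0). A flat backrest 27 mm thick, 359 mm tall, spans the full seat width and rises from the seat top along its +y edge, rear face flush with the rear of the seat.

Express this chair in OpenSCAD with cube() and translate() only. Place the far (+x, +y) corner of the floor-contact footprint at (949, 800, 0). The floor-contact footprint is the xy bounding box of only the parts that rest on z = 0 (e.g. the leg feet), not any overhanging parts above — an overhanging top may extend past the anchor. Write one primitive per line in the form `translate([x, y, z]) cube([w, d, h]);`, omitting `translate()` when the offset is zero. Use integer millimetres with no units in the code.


translate([433, 415, 440]) cube([516, 385, 38]);
translate([433, 415, 0]) cube([49, 49, 440]);
translate([900, 415, 0]) cube([49, 49, 440]);
translate([433, 751, 0]) cube([49, 49, 440]);
translate([900, 751, 0]) cube([49, 49, 440]);
translate([433, 773, 478]) cube([516, 27, 359]);


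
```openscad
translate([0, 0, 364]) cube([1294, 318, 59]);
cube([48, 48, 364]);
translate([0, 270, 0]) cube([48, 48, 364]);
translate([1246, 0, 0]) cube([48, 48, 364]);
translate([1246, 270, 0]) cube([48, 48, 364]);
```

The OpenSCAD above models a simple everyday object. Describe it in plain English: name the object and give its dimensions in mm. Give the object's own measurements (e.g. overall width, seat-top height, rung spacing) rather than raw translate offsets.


A long wooden bench with a 1294 mm (x) × 318 mm (y) seat, 59 mm thick, its top surface 423 mm above the floor. Four 48 mm square legs at the seat corners, flush with the edges, run from z = 0 to the seat underside.


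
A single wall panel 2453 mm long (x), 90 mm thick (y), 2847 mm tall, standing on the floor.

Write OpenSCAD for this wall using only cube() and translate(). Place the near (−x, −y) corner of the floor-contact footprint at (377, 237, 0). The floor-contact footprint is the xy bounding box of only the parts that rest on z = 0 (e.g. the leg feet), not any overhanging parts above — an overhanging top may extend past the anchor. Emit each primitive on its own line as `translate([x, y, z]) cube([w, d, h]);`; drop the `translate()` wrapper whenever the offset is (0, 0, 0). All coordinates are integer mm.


translate([377, 237, 0]) cube([2453, 90, 2847]);


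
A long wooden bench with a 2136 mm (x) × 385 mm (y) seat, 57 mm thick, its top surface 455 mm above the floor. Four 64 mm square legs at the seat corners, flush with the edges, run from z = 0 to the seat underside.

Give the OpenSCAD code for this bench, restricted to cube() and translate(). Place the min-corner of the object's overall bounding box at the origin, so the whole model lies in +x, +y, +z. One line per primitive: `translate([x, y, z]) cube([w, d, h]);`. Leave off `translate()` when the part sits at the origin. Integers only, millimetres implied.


translate([0, 0, 398]) cube([2136, 385, 57]);
cube([64, 64, 398]);
translate([0, 321, 0]) cube([64, 64, 398]);
translate([2072, 0, 0]) cube([64, 64, 398]);
translate([2072, 321, 0]) cube([64, 64, 398]);


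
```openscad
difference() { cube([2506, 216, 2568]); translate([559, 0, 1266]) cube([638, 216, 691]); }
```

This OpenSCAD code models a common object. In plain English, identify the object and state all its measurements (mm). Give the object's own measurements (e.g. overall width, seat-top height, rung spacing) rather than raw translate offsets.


A wall 2506 mm long (x), 216 mm thick (y), 2568 mm tall, with a rectangular window opening cut through it. The opening is 638 mm wide and 691 mm tall; its sill is at z = 1266 mm and its near (−x) edge is 559 mm from the wall's −x end. The opening passes through the full wall thickness.


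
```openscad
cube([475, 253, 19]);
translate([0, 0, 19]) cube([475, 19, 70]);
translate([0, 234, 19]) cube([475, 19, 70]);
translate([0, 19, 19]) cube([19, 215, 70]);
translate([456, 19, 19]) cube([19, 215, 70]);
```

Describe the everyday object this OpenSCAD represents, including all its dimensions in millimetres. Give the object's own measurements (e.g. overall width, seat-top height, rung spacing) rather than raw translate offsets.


An open-topped rectangular box: outside dimensions 475×253×89 mm, with a uniform wall and base thickness of 19 mm. The base is a full 475×253 slab on the floor; four walls sit on top of the base. The front and back walls (the −y and +y sides) span the full width; the two side walls fit between them.


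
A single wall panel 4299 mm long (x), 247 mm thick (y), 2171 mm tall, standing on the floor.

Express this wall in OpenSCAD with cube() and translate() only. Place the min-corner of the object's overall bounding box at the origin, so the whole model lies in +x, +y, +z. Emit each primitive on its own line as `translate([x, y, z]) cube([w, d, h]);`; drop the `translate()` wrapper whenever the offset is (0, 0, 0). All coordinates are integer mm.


cube([4299, 247, 2171]);


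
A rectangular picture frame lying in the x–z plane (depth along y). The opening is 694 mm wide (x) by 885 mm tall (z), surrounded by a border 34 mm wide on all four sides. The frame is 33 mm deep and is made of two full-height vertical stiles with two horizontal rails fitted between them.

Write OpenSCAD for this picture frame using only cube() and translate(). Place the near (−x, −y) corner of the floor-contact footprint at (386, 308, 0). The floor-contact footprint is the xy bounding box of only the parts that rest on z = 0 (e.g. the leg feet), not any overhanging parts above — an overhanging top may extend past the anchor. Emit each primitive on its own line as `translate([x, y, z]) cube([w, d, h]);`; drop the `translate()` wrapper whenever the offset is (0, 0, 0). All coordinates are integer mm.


translate([386, 308, 0]) cube([34, 33, 953]);
translate([1114, 308, 0]) cube([34, 33, 953]);
translate([420, 308, 0]) cube([694, 33, 34]);
translate([420, 308, 919]) cube([694, 33, 34]);


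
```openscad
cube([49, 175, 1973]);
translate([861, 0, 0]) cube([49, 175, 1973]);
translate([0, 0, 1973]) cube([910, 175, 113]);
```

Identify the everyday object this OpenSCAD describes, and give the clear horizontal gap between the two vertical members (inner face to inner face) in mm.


A door frame. The clear opening width is 812 mm.

Two 1973 mm tall posts with a header on top — a door frame. The left jamb is 49 mm wide at x = 0; the right jamb starts at x = 861. The clear opening is 861 − 49 = 812 mm.


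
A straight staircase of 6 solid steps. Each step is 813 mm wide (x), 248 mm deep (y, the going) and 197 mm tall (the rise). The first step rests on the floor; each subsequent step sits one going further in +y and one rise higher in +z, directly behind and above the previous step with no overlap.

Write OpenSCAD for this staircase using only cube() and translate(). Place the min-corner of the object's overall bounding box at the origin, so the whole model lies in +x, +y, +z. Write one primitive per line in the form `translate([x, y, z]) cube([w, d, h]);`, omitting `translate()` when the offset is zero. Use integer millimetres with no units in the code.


cube([813, 248, 197]);
translate([0, 248, 197]) cube([813, 248, 197]);
translate([0, 496, 394]) cube([813, 248, 197]);
translate([0, 744, 591]) cube([813, 248, 197]);
translate([0, 992, 788]) cube([813, 248, 197]);
translate([0, 1240, 985]) cube([813, 248, 197]);


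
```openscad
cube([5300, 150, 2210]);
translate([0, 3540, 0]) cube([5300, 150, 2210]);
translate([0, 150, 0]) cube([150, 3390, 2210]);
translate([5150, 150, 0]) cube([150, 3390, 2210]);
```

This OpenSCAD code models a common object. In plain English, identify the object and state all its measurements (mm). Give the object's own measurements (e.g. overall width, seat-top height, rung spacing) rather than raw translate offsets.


The wall frame of a small rectangular building: four walls, each 2210 mm tall and 150 mm thick, enclosing a footprint 5300 mm (x) by 3690 mm (y) outside-to-outside, with no floor or roof. The front and back walls (the −y and +y sides) span the full width; the two side walls fit between them.


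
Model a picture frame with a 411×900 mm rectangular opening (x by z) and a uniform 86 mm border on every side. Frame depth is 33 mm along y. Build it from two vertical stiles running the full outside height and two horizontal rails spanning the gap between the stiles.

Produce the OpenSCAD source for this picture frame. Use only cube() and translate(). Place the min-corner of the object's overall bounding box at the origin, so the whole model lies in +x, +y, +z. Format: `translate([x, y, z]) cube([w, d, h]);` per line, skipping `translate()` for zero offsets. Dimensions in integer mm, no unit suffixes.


cube([86, 33, 1072]);
translate([497, 0, 0]) cube([86, 33, 1072]);
translate([86, 0, 0]) cube([411, 33, 86]);
translate([86, 0, 986]) cube([411, 33, 86]);


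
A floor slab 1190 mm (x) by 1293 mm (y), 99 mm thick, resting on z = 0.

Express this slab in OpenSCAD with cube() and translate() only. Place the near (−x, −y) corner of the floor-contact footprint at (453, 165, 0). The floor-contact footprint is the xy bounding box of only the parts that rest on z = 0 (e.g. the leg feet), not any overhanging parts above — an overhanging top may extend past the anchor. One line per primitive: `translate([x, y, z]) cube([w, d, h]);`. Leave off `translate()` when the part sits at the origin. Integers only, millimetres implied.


translate([453, 165, 0]) cube([1190, 1293, 99]);


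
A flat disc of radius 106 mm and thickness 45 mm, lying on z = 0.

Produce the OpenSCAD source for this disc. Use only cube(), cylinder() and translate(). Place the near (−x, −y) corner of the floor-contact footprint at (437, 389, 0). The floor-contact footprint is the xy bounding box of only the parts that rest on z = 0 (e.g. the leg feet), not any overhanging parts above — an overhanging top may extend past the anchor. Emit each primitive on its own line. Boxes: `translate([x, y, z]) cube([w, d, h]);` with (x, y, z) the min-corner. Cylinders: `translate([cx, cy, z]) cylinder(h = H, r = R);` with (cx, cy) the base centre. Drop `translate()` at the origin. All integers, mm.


translate([543, 495, 0]) cylinder(h = 45, r = 106);


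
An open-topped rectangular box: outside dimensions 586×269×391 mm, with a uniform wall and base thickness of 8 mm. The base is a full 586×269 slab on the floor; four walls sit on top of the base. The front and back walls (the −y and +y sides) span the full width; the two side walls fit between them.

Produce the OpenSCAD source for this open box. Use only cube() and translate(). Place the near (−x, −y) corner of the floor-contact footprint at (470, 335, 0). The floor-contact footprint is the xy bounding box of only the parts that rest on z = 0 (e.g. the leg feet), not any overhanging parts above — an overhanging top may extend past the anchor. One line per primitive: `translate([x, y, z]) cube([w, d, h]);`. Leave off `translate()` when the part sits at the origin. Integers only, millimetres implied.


translate([470, 335, 0]) cube([586, 269, 8]);
translate([470, 335, 8]) cube([586, 8, 383]);
translate([470, 596, 8]) cube([586, 8, 383]);
translate([470, 343, 8]) cube([8, 253, 383]);
translate([1048, 343, 8]) cube([8, 253, 383]);


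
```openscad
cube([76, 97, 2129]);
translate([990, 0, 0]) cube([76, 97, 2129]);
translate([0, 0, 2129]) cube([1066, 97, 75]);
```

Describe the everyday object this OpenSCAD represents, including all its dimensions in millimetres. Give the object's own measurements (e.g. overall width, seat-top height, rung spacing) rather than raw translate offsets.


A door frame. The clear opening is 914 mm wide and 2129 mm high. Two 76 mm wide jambs, 97 mm deep, stand either side of the opening from the floor to the top of the opening. A 75 mm thick head sits across the top of both jambs, spanning the full outside width of the frame.


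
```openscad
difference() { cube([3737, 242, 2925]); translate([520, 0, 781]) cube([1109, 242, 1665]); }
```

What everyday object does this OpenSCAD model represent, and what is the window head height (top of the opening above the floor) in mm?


A wall with a window opening. The window head height is 2446 mm.

A wall with a rectangular opening subtracted — a window. Sill at z = 781, opening 1665 mm tall, so the head is at 781 + 1665 = 2446 mm.


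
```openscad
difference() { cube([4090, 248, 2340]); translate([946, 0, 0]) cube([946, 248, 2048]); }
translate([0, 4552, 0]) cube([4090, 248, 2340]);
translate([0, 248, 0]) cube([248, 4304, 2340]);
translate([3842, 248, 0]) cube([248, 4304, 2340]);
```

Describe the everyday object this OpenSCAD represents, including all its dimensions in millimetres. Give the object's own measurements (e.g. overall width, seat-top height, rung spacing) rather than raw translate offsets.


A single room: four walls, each 2340 mm tall and 248 mm thick, enclosing an outside footprint 4090×4800 mm (x × y), no floor or roof. The front and back walls (−y and +y sides) run the full x-width; the side walls fit between their inner faces. A door opening 946 mm wide and 2048 mm tall is cut through the front wall from the floor up, its −x edge 946 mm from the wall's −x end.


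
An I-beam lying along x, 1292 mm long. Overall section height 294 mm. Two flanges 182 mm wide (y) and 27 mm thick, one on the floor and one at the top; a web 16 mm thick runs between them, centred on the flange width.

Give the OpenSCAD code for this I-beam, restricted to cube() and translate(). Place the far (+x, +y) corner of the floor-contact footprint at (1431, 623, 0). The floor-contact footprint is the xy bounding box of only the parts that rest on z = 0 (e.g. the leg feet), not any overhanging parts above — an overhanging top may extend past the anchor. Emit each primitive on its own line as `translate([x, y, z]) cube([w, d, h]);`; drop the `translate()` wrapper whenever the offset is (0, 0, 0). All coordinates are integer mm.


translate([139, 441, 0]) cube([1292, 182, 27]);
translate([139, 524, 27]) cube([1292, 16, 240]);
translate([139, 441, 267]) cube([1292, 182, 27]);


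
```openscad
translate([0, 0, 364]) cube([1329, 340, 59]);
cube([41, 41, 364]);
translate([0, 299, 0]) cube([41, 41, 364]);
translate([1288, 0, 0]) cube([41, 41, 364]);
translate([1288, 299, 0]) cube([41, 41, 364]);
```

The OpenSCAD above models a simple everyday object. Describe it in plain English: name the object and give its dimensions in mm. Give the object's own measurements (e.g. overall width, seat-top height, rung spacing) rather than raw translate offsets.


A bench: a 1329×340 mm seat slab, 59 mm thick, top at z = 423 mm, on four 41×41 mm square legs flush with the seat corners and standing on z = 0.


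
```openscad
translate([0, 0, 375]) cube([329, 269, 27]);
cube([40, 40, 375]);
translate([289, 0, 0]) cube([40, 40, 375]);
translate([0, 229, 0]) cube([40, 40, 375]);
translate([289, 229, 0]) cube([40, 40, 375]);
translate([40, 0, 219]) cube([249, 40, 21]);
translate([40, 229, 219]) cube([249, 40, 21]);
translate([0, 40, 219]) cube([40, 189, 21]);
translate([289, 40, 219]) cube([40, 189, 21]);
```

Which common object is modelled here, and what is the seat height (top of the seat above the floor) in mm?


A stool. The seat height is 402 mm.

A 329×269×27 slab at z = 375 on four corner posts — a stool. The seat top is 375 + 27 = 402 mm.


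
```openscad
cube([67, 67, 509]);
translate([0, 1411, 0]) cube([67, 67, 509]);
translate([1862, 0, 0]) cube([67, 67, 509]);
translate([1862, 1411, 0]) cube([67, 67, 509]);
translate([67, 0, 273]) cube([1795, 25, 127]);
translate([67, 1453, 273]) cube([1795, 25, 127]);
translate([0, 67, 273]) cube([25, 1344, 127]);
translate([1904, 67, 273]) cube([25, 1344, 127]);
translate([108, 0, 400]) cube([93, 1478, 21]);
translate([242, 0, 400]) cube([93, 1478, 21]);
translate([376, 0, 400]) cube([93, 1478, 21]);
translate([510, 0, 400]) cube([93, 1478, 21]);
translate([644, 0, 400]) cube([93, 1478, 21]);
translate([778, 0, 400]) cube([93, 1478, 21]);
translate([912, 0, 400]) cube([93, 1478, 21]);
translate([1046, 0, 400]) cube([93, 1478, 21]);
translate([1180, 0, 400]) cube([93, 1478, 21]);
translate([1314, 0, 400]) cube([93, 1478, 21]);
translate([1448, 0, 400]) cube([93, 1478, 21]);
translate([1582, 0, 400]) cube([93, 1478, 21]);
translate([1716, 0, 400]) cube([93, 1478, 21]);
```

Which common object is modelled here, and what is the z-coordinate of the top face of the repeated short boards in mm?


A bed frame. The slat-top height is 421 mm.

Four posts, four rails, and a row of slats — a bed frame. Slats sit on the rails at z = 273 + 127 = 400; with slat thickness 21, the top is 421 mm.


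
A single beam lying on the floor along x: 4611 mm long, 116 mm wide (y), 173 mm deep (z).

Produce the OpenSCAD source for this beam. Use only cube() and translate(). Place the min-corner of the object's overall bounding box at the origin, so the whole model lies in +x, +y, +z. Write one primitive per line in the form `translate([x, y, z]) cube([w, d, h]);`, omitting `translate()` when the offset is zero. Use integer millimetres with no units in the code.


cube([4611, 116, 173]);


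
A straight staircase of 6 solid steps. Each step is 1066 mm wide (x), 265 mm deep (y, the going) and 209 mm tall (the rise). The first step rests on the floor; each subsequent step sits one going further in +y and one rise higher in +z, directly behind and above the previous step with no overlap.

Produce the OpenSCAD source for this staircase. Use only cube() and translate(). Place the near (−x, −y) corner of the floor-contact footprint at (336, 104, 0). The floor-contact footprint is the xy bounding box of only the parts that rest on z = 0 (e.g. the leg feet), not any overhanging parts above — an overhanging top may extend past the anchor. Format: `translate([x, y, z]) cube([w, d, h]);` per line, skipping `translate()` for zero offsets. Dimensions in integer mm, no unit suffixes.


translate([336, 104, 0]) cube([1066, 265, 209]);
translate([336, 369, 209]) cube([1066, 265, 209]);
translate([336, 634, 418]) cube([1066, 265, 209]);
translate([336, 899, 627]) cube([1066, 265, 209]);
translate([336, 1164, 836]) cube([1066, 265, 209]);
translate([336, 1429, 1045]) cube([1066, 265, 209]);


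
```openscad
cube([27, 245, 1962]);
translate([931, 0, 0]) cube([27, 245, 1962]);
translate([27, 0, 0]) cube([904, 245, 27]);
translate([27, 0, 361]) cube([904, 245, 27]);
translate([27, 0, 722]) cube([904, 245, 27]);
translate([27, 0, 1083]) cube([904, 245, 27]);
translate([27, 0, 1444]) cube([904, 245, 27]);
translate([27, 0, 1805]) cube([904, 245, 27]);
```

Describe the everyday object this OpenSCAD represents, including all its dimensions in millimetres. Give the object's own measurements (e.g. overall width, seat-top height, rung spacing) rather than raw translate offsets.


An open bookshelf. Two side panels, each 27 mm thick, 245 mm deep and 1962 mm tall, stand 958 mm apart (outside-to-outside). Between them sit 6 shelves, each 27 mm thick and 245 mm deep, spanning the full gap between the sides. The bottom shelf rests on the floor (its underside at z = 0) and the clear gap between one shelf's top and the next shelf's underside is 334 mm.


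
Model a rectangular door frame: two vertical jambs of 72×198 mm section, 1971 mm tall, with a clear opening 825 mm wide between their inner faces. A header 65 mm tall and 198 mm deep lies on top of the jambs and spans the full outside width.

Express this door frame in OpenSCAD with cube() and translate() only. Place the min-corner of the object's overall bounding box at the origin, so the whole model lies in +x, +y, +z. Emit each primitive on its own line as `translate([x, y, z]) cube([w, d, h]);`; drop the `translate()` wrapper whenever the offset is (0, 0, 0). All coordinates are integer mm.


cube([72, 198, 1971]);
translate([897, 0, 0]) cube([72, 198, 1971]);
translate([0, 0, 1971]) cube([969, 198, 65]);


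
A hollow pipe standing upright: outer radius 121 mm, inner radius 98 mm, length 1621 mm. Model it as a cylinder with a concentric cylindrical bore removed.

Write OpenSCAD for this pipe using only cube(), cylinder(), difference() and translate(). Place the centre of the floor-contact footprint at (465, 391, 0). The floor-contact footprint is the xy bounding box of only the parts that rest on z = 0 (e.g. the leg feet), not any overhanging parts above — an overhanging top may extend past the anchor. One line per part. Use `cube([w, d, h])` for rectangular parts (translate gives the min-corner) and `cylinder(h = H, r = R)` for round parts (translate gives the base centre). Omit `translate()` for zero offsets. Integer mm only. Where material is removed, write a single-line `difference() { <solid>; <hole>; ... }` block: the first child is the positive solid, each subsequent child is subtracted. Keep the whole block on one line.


difference() { translate([465, 391, 0]) cylinder(h = 1621, r = 121); translate([465, 391, 0]) cylinder(h = 1621, r = 98); }


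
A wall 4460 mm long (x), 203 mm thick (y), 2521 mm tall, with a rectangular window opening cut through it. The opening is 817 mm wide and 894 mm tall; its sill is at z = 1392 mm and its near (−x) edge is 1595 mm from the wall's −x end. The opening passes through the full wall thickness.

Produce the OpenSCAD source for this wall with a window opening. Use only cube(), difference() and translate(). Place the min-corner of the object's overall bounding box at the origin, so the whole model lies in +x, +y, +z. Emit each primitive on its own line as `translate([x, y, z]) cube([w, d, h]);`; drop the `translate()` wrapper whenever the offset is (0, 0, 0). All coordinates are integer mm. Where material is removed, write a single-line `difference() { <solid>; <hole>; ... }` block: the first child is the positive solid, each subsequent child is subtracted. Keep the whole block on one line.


difference() { cube([4460, 203, 2521]); translate([1595, 0, 1392]) cube([817, 203, 894]); }


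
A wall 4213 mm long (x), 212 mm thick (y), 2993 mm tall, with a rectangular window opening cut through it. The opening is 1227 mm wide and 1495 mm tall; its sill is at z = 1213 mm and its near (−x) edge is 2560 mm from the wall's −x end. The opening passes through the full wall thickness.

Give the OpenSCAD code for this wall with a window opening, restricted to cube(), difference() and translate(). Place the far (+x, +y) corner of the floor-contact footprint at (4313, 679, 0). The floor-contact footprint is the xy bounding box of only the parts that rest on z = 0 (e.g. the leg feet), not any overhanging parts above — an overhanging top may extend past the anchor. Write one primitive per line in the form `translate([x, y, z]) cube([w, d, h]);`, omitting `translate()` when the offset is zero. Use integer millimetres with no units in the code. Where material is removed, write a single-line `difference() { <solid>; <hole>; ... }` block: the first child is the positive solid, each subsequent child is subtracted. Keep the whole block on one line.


difference() { translate([100, 467, 0]) cube([4213, 212, 2993]); translate([2660, 467, 1213]) cube([1227, 212, 1495]); }


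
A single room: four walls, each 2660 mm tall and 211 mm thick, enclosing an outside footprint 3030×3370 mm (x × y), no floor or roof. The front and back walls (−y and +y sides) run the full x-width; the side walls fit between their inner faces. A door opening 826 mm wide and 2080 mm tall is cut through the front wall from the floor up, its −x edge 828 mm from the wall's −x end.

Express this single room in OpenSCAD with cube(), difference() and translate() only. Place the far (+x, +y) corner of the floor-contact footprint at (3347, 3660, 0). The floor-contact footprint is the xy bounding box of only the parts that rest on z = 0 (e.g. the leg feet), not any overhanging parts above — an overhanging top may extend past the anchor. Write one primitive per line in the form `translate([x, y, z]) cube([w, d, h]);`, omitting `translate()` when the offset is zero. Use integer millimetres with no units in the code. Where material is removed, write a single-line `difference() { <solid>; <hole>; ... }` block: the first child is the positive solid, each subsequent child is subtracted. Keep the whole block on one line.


difference() { translate([317, 290, 0]) cube([3030, 211, 2660]); translate([1145, 290, 0]) cube([826, 211, 2080]); }
translate([317, 3449, 0]) cube([3030, 211, 2660]);
translate([317, 501, 0]) cube([211, 2948, 2660]);
translate([3136, 501, 0]) cube([211, 2948, 2660]);


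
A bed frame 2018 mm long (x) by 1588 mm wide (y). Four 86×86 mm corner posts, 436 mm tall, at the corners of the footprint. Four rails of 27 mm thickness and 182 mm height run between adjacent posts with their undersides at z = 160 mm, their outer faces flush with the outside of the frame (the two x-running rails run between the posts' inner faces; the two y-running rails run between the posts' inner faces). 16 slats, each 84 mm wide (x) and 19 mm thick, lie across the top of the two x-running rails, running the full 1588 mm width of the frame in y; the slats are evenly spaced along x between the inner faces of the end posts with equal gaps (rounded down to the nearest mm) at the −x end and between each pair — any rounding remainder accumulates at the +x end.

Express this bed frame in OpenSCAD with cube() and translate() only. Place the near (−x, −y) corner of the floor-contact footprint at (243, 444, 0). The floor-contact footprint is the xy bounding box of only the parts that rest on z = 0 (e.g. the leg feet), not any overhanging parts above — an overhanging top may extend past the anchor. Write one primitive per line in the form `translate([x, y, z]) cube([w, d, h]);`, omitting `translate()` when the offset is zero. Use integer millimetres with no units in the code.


translate([243, 444, 0]) cube([86, 86, 436]);
translate([243, 1946, 0]) cube([86, 86, 436]);
translate([2175, 444, 0]) cube([86, 86, 436]);
translate([2175, 1946, 0]) cube([86, 86, 436]);
translate([329, 444, 160]) cube([1846, 27, 182]);
translate([329, 2005, 160]) cube([1846, 27, 182]);
translate([243, 530, 160]) cube([27, 1416, 182]);
translate([2234, 530, 160]) cube([27, 1416, 182]);
translate([358, 444, 342]) cube([84, 1588, 19]);
translate([471, 444, 342]) cube([84, 1588, 19]);
translate([584, 444, 342]) cube([84, 1588, 19]);
translate([697, 444, 342]) cube([84, 1588, 19]);
translate([810, 444, 342]) cube([84, 1588, 19]);
translate([923, 444, 342]) cube([84, 1588, 19]);
translate([1036, 444, 342]) cube([84, 1588, 19]);
translate([1149, 444, 342]) cube([84, 1588, 19]);
translate([1262, 444, 342]) cube([84, 1588, 19]);
translate([1375, 444, 342]) cube([84, 1588, 19]);
translate([1488, 444, 342]) cube([84, 1588, 19]);
translate([1601, 444, 342]) cube([84, 1588, 19]);
translate([1714, 444, 342]) cube([84, 1588, 19]);
translate([1827, 444, 342]) cube([84, 1588, 19]);
translate([1940, 444, 342]) cube([84, 1588, 19]);
translate([2053, 444, 342]) cube([84, 1588, 19]);


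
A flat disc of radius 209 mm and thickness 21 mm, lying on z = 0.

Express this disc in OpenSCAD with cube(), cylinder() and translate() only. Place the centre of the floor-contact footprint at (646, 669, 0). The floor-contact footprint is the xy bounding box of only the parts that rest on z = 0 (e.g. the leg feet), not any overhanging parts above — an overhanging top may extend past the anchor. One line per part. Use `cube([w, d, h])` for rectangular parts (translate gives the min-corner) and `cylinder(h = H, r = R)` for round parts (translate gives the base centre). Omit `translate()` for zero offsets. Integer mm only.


translate([646, 669, 0]) cylinder(h = 21, r = 209);
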